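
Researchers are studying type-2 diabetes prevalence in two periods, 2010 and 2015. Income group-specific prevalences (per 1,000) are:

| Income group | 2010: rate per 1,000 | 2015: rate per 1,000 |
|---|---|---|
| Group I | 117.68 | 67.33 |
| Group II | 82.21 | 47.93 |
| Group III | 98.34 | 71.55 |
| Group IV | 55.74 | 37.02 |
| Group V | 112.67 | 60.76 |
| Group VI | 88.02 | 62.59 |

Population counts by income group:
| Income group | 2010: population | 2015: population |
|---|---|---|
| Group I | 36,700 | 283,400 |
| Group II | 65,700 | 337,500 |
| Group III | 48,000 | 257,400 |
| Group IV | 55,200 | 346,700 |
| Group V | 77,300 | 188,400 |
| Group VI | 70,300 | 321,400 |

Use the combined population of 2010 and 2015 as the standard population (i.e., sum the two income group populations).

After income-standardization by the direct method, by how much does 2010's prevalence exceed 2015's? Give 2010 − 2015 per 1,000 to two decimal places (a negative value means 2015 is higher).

33.24

Combined standard total = 2,088,000; weights = 0.1533, 0.1931, 0.1463, 0.1925, 0.1273, 0.1876.
2010: 0.1533×117.68 + 0.1931×82.21 + 0.1463×98.34 + 0.1925×55.74 + 0.1273×112.67 + 0.1876×88.02 = 89.8780 per 1,000.
2015: 0.1533×67.33 + 0.1931×47.93 + 0.1463×71.55 + 0.1925×37.02 + 0.1273×60.76 + 0.1876×62.59 = 56.6417 per 1,000.
Difference = 89.8780 − 56.6417 = 33.2363.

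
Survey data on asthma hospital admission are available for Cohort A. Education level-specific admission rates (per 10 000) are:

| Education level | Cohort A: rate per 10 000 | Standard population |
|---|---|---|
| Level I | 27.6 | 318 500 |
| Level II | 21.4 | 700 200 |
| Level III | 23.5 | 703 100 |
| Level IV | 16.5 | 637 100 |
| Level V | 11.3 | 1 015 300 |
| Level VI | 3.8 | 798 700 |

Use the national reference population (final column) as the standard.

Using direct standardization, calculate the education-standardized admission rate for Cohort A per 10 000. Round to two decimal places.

Standard total = 4 172 900; weights = 0.0763, 0.1678, 0.1685, 0.1527, 0.2433, 0.1914.
Standardized rate: 0.0763×27.6 + 0.1678×21.4 + 0.1685×23.5 + 0.1527×16.5 + 0.2433×11.3 + 0.1914×3.8 = 15.6529 per 10 000.

15.65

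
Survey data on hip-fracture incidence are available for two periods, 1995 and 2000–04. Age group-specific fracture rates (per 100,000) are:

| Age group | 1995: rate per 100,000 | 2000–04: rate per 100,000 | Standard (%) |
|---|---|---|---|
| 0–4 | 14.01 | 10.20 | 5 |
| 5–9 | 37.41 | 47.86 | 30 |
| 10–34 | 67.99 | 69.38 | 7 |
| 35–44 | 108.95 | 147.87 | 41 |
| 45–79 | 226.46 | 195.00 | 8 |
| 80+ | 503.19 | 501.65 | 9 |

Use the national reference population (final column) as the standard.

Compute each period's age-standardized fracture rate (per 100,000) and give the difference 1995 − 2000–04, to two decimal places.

-16.34

Standard weights: 0.05, 0.30, 0.07, 0.41, 0.08, 0.09.
1995: 0.0500×14.01 + 0.3000×37.41 + 0.0700×67.99 + 0.4100×108.95 + 0.0800×226.46 + 0.0900×503.19 = 124.7562 per 100,000.
2000–04: 0.0500×10.20 + 0.3000×47.86 + 0.0700×69.38 + 0.4100×147.87 + 0.0800×195.00 + 0.0900×501.65 = 141.0998 per 100,000.
Difference = 124.7562 − 141.0998 = -16.3436.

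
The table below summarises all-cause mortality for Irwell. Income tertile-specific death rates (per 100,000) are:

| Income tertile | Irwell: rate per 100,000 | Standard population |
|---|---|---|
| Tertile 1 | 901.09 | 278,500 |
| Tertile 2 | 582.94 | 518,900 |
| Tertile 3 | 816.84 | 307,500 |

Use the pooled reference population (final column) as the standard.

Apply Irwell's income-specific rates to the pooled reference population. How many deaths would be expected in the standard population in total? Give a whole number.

Expected deaths = Σ (standard pop × income-specific rate ÷ 100,000)
= 278,500×901.09/100,000 + 518,900×582.94/100,000 + 307,500×816.84/100,000
= 2509.54 + 3024.88 + 2511.78 = 8046.19.

8046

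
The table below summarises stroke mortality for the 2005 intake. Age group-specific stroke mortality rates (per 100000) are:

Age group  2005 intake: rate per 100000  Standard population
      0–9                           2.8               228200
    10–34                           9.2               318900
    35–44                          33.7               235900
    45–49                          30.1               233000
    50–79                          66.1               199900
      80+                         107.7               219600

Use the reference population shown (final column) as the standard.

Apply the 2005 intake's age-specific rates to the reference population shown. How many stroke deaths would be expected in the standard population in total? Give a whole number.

Expected stroke deaths = Σ (standard pop × age-specific rate ÷ 100000)
= 228200×2.8/100000 + 318900×9.2/100000 + 235900×33.7/100000 + 233000×30.1/100000 + 199900×66.1/100000 + 219600×107.7/100000
= 6.39 + 29.34 + 79.50 + 70.13 + 132.13 + 236.51 = 554.00.

554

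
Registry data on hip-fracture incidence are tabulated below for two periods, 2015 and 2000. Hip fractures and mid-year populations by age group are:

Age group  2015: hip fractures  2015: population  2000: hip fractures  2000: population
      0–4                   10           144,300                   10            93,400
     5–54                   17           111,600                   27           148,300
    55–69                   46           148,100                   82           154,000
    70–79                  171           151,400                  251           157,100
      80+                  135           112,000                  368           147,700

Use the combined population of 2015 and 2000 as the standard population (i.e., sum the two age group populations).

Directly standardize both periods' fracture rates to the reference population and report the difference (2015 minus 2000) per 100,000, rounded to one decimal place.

Age-specific rates per 100,000 for 2015: 6.93, 15.23, 31.06, 112.95, 120.54.
For 2000: 10.71, 18.21, 53.25, 159.77, 249.15.
Combined standard total = 1,367,900; weights = 0.1738, 0.1900, 0.2208, 0.2255, 0.1899.
2015: 0.1738×6.93 + 0.1900×15.23 + 0.2208×31.06 + 0.2255×112.95 + 0.1899×120.54 = 59.3146 per 100,000.
2000: 0.1738×10.71 + 0.1900×18.21 + 0.2208×53.25 + 0.2255×159.77 + 0.1899×249.15 = 100.4146 per 100,000.
Difference = 59.3146 − 100.4146 = -41.1000.

-41.1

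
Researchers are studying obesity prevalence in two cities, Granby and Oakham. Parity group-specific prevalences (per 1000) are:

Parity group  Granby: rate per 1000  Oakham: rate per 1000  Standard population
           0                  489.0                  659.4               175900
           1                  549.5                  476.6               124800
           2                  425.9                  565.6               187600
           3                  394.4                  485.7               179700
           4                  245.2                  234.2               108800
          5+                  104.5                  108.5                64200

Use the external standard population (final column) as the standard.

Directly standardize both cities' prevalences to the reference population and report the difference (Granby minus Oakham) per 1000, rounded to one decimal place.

Standard total = 841000; weights = 0.2092, 0.1484, 0.2231, 0.2137, 0.1294, 0.0763.
Granby: 0.2092×489.0 + 0.1484×549.5 + 0.2231×425.9 + 0.2137×394.4 + 0.1294×245.2 + 0.0763×104.5 = 402.7965 per 1000.
Oakham: 0.2092×659.4 + 0.1484×476.6 + 0.2231×565.6 + 0.2137×485.7 + 0.1294×234.2 + 0.0763×108.5 = 477.1720 per 1000.
Difference = 402.7965 − 477.1720 = -74.3755.

-74.4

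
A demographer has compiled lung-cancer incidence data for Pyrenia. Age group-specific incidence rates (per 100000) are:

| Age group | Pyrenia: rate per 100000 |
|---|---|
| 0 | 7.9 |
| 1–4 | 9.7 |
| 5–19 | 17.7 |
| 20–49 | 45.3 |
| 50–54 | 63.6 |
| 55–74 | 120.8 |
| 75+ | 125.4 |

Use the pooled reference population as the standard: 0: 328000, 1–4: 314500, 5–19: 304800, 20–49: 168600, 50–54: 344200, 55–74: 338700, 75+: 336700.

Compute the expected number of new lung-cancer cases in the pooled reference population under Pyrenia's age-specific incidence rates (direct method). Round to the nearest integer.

1237

Expected new lung-cancer cases = Σ (standard pop × age-specific rate ÷ 100000)
= 328000×7.9/100000 + 314500×9.7/100000 + 304800×17.7/100000 + 168600×45.3/100000 + 344200×63.6/100000 + 338700×120.8/100000 + 336700×125.4/100000
= 25.91 + 30.51 + 53.95 + 76.38 + 218.91 + 409.15 + 422.22 = 1237.03.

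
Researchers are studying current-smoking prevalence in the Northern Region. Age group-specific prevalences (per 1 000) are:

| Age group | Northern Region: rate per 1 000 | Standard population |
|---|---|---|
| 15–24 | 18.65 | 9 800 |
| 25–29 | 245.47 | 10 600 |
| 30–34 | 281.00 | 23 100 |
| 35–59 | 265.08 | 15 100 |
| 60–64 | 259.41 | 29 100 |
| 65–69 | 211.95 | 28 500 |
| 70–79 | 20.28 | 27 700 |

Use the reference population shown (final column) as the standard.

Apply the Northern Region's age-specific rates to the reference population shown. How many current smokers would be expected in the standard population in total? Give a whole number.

27430

Expected current smokers = Σ (standard pop × age-specific rate ÷ 1 000)
= 9 800×18.65/1 000 + 10 600×245.47/1 000 + 23 100×281.00/1 000 + 15 100×265.08/1 000 + 29 100×259.41/1 000 + 28 500×211.95/1 000 + 27 700×20.28/1 000
= 182.77 + 2601.98 + 6491.10 + 4002.71 + 7548.83 + 6040.57 + 561.76 = 27429.72.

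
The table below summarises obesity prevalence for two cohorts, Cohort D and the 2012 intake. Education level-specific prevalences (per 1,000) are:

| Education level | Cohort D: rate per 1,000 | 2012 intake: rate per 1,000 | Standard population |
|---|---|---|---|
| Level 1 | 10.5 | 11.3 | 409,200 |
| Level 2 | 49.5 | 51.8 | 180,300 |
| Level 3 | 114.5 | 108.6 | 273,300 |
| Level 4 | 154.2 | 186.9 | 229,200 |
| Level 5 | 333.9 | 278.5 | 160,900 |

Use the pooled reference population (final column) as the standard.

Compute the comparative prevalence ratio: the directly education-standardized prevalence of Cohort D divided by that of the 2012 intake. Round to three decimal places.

Standard total = 1,252,900; weights = 0.3266, 0.1439, 0.2181, 0.1829, 0.1284.
Cohort D: 0.3266×10.5 + 0.1439×49.5 + 0.2181×114.5 + 0.1829×154.2 + 0.1284×333.9 = 106.6178 per 1,000.
The 2012 intake: 0.3266×11.3 + 0.1439×51.8 + 0.2181×108.6 + 0.1829×186.9 + 0.1284×278.5 = 104.7905 per 1,000.
Ratio = 106.6178 ÷ 104.7905 = 1.01744.

1.017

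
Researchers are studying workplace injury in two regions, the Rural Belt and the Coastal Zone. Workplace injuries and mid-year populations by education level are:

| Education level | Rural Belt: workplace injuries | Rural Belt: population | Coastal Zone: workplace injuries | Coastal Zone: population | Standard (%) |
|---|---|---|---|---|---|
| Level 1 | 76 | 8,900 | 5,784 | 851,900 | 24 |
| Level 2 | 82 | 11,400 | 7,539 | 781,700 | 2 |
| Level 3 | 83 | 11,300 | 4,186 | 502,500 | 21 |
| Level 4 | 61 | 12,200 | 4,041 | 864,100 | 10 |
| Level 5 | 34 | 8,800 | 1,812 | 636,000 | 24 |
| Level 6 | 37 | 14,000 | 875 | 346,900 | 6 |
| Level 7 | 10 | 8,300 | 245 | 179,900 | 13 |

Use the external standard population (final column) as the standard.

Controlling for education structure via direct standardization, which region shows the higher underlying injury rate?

Rural Belt

Education-specific rates per 10,000 for the Rural Belt: 85.39, 71.93, 73.45, 50.00, 38.64, 26.43, 12.05.
For the Coastal Zone: 67.90, 96.44, 83.30, 46.77, 28.49, 25.22, 13.62.
Standard weights: 0.24, 0.02, 0.21, 0.10, 0.24, 0.06, 0.13.
The Rural Belt: 0.2400×85.39 + 0.0200×71.93 + 0.2100×73.45 + 0.1000×50.00 + 0.2400×38.64 + 0.0600×26.43 + 0.1300×12.05 = 54.7825 per 10,000.
The Coastal Zone: 0.2400×67.90 + 0.0200×96.44 + 0.2100×83.30 + 0.1000×46.77 + 0.2400×28.49 + 0.0600×25.22 + 0.1300×13.62 = 50.5156 per 10,000.
The crude rates (51.13 vs 58.81) would put the Coastal Zone higher, but that reflects its education composition; once standardized to a common education structure, the Rural Belt has the higher underlying rate.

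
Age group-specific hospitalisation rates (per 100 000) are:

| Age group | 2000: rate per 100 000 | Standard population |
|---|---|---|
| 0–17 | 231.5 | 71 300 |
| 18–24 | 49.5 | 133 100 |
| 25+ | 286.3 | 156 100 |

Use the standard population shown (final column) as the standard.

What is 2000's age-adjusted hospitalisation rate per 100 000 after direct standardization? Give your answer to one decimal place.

188.0

Standard total = 360 500; weights = 0.1978, 0.3692, 0.4330.
Standardized rate: 0.1978×231.5 + 0.3692×49.5 + 0.4330×286.3 = 188.0328 per 100 000.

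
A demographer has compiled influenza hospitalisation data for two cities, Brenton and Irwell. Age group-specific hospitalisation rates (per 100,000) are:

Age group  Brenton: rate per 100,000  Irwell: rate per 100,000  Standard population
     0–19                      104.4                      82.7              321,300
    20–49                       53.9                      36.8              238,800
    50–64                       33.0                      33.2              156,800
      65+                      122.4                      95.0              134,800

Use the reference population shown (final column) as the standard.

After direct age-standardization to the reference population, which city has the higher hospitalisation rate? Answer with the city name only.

Brenton

Standard total = 851,700; weights = 0.3772, 0.2804, 0.1841, 0.1583.
Brenton: 0.3772×104.4 + 0.2804×53.9 + 0.1841×33.0 + 0.1583×122.4 = 79.9448 per 100,000.
Irwell: 0.3772×82.7 + 0.2804×36.8 + 0.1841×33.2 + 0.1583×95.0 = 62.6642 per 100,000.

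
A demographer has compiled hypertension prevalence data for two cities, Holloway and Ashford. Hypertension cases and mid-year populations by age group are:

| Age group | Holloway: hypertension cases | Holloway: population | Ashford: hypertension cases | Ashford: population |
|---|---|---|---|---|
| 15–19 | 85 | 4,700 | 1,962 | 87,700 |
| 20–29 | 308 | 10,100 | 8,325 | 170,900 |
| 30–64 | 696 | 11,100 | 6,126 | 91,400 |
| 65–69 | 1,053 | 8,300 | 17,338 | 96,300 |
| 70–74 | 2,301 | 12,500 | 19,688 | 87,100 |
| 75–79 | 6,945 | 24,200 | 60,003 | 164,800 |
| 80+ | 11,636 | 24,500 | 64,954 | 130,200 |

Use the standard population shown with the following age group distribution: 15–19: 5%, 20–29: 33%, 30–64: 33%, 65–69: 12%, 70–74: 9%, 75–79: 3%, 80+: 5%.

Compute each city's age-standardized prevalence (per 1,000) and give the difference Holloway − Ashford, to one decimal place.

-21.3

Age-specific rates per 1,000 for Holloway: 18.085, 30.495, 62.703, 126.867, 184.080, 286.983, 474.939.
For Ashford: 22.372, 48.713, 67.024, 180.042, 226.039, 364.096, 498.879.
Standard weights: 0.05, 0.33, 0.33, 0.12, 0.09, 0.03, 0.05.
Holloway: 0.0500×18.085 + 0.3300×30.495 + 0.3300×62.703 + 0.1200×126.867 + 0.0900×184.080 + 0.0300×286.983 + 0.0500×474.939 = 95.8073 per 1,000.
Ashford: 0.0500×22.372 + 0.3300×48.713 + 0.3300×67.024 + 0.1200×180.042 + 0.0900×226.039 + 0.0300×364.096 + 0.0500×498.879 = 117.1270 per 1,000.
Difference = 95.8073 − 117.1270 = -21.3198.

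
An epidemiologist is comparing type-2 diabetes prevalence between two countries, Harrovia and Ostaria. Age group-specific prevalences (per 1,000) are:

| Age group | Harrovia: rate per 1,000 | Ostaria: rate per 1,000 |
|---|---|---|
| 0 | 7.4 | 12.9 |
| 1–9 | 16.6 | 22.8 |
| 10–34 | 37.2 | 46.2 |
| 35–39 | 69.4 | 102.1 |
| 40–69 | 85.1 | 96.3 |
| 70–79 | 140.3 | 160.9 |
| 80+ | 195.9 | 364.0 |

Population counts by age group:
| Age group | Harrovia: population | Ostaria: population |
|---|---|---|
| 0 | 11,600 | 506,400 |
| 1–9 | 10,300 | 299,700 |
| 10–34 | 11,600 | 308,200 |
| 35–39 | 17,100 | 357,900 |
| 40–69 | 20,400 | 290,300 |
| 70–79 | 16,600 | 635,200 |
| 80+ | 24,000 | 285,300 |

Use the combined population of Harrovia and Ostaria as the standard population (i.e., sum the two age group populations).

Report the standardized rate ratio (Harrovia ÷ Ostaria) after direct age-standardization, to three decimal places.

Combined standard total = 2,794,600; weights = 0.1854, 0.1109, 0.1144, 0.1342, 0.1112, 0.2332, 0.1107.
Harrovia: 0.1854×7.4 + 0.1109×16.6 + 0.1144×37.2 + 0.1342×69.4 + 0.1112×85.1 + 0.2332×140.3 + 0.1107×195.9 = 80.6487 per 1,000.
Ostaria: 0.1854×12.9 + 0.1109×22.8 + 0.1144×46.2 + 0.1342×102.1 + 0.1112×96.3 + 0.2332×160.9 + 0.1107×364.0 = 112.4285 per 1,000.
Ratio = 80.6487 ÷ 112.4285 = 0.71733.

0.717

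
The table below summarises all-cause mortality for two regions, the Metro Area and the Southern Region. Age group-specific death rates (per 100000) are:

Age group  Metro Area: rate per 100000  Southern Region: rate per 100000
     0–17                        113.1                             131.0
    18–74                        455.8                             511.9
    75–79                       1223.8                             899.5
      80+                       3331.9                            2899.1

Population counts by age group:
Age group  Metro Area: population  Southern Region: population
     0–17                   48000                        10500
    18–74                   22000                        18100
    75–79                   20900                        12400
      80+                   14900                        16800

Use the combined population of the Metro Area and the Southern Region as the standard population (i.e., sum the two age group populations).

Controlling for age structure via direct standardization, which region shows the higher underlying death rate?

Metro Area

Combined standard total = 163600; weights = 0.3576, 0.2451, 0.2035, 0.1938.
The Metro Area: 0.3576×113.1 + 0.2451×455.8 + 0.2035×1223.8 + 0.1938×3331.9 = 1046.8686 per 100000.
The Southern Region: 0.3576×131.0 + 0.2451×511.9 + 0.2035×899.5 + 0.1938×2899.1 = 917.1486 per 100000.
The crude rates (857.08 vs 1219.72) would put the Southern Region higher, but that reflects its age composition; once standardized to a common age structure, the Metro Area has the higher underlying rate.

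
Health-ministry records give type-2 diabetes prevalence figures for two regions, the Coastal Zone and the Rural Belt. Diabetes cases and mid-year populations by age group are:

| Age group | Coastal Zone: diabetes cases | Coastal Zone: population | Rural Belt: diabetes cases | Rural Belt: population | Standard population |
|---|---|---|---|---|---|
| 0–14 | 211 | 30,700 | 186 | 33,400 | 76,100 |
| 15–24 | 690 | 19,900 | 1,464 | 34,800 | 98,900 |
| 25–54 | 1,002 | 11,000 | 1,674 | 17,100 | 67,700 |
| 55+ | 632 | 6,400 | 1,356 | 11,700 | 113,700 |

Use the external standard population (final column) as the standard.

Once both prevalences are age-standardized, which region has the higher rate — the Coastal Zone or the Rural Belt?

Age-specific rates per 1,000 for the Coastal Zone: 6.873, 34.673, 91.091, 98.750.
For the Rural Belt: 5.569, 42.069, 97.895, 115.897.
Standard total = 356,400; weights = 0.2135, 0.2775, 0.1900, 0.3190.
The Coastal Zone: 0.2135×6.873 + 0.2775×34.673 + 0.1900×91.091 + 0.3190×98.750 = 59.8961 per 1,000.
The Rural Belt: 0.2135×5.569 + 0.2775×42.069 + 0.1900×97.895 + 0.3190×115.897 = 68.4327 per 1,000.

Rural Belt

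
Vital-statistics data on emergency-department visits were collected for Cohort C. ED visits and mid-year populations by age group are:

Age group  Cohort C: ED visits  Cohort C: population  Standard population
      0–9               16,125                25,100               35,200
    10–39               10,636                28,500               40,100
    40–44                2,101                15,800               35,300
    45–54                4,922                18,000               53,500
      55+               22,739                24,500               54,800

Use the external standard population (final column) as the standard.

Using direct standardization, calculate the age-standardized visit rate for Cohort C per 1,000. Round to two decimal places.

492.29

Age-specific rates per 1,000 for Cohort C: 642.430, 373.193, 132.975, 273.444, 928.122.
Standard total = 218,900; weights = 0.1608, 0.1832, 0.1613, 0.2444, 0.2503.
Standardized rate: 0.1608×642.430 + 0.1832×373.193 + 0.1613×132.975 + 0.2444×273.444 + 0.2503×928.122 = 492.2932 per 1,000.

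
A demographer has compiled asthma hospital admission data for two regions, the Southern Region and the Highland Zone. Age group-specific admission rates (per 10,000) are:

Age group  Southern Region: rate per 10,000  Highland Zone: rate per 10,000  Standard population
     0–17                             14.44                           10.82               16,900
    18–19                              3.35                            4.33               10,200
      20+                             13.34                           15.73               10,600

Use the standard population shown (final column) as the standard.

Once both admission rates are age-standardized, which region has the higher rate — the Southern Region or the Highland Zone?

Southern Region

Standard total = 37,700; weights = 0.4483, 0.2706, 0.2812.
The Southern Region: 0.4483×14.44 + 0.2706×3.35 + 0.2812×13.34 = 11.1302 per 10,000.
The Highland Zone: 0.4483×10.82 + 0.2706×4.33 + 0.2812×15.73 = 10.4446 per 10,000.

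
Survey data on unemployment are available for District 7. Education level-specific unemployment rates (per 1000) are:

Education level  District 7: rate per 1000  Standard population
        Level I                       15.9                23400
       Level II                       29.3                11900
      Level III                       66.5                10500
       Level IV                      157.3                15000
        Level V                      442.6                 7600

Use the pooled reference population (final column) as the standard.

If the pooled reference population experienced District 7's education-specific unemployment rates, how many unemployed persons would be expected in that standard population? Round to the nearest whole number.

Expected unemployed persons = Σ (standard pop × education-specific rate ÷ 1000)
= 23400×15.9/1000 + 11900×29.3/1000 + 10500×66.5/1000 + 15000×157.3/1000 + 7600×442.6/1000
= 372.06 + 348.67 + 698.25 + 2359.50 + 3363.76 = 7142.24.

7142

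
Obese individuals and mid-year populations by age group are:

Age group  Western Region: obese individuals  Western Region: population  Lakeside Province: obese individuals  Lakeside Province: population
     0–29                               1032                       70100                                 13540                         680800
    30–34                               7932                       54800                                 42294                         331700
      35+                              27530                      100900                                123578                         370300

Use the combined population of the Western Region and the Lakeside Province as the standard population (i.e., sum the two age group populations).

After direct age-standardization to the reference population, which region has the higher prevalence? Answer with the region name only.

Lakeside Province

Age-specific rates per 1000 for the Western Region: 14.722, 144.745, 272.844.
For the Lakeside Province: 19.888, 127.507, 333.724.
Combined standard total = 1608600; weights = 0.4668, 0.2403, 0.2929.
The Western Region: 0.4668×14.722 + 0.2403×144.745 + 0.2929×272.844 = 121.5732 per 1000.
The Lakeside Province: 0.4668×19.888 + 0.2403×127.507 + 0.2929×333.724 = 137.6764 per 1000.
The crude rates (161.62 vs 129.75) would put the Western Region higher, but that reflects its age composition; once standardized to a common age structure, the Lakeside Province has the higher underlying rate.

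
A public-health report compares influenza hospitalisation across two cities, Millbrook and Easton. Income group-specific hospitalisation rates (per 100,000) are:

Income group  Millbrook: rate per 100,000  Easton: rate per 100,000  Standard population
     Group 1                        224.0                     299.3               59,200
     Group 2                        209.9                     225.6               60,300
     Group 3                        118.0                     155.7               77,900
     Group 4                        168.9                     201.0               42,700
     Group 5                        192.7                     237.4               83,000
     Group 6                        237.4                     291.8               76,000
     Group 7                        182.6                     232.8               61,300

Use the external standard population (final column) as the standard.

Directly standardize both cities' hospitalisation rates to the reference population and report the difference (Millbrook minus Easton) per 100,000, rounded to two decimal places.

Standard total = 460,400; weights = 0.1286, 0.1310, 0.1692, 0.0927, 0.1803, 0.1651, 0.1331.
Millbrook: 0.1286×224.0 + 0.1310×209.9 + 0.1692×118.0 + 0.0927×168.9 + 0.1803×192.7 + 0.1651×237.4 + 0.1331×182.6 = 190.1648 per 100,000.
Easton: 0.1286×299.3 + 0.1310×225.6 + 0.1692×155.7 + 0.0927×201.0 + 0.1803×237.4 + 0.1651×291.8 + 0.1331×232.8 = 234.9818 per 100,000.
Difference = 190.1648 − 234.9818 = -44.8170.

-44.82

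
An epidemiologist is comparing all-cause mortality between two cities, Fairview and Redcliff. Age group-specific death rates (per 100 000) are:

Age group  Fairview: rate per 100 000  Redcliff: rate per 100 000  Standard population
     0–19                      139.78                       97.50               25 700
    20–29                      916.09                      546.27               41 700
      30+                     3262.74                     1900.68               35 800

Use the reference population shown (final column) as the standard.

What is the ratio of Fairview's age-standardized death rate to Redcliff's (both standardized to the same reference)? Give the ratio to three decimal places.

1.699

Standard total = 103 200; weights = 0.2490, 0.4041, 0.3469.
Fairview: 0.2490×139.78 + 0.4041×916.09 + 0.3469×3262.74 = 1536.8158 per 100 000.
Redcliff: 0.2490×97.50 + 0.4041×546.27 + 0.3469×1900.68 = 904.3561 per 100 000.
Ratio = 1536.8158 ÷ 904.3561 = 1.69935.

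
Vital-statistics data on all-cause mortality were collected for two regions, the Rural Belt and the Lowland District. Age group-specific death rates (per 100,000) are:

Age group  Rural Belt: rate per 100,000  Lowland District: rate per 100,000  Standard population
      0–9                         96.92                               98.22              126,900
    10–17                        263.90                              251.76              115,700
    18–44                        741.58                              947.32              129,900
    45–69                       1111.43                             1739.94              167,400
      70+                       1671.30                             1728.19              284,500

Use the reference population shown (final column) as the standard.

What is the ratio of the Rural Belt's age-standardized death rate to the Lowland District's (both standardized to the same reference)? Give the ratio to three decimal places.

0.845

Standard total = 824,400; weights = 0.1539, 0.1403, 0.1576, 0.2031, 0.3451.
The Rural Belt: 0.1539×96.92 + 0.1403×263.90 + 0.1576×741.58 + 0.2031×1111.43 + 0.3451×1671.30 = 971.2541 per 100,000.
The Lowland District: 0.1539×98.22 + 0.1403×251.76 + 0.1576×947.32 + 0.2031×1739.94 + 0.3451×1728.19 = 1149.4246 per 100,000.
Ratio = 971.2541 ÷ 1149.4246 = 0.84499.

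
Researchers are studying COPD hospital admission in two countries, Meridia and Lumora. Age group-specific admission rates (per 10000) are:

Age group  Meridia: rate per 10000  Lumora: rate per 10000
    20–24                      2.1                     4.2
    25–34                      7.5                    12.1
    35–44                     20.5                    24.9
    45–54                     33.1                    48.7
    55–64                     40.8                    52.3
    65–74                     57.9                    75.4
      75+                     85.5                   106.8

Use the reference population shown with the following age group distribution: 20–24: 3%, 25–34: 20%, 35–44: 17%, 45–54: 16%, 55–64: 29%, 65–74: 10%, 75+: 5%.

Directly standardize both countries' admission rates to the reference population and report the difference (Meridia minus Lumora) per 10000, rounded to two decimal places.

-10.38

Standard weights: 0.03, 0.20, 0.17, 0.16, 0.29, 0.10, 0.05.
Meridia: 0.0300×2.1 + 0.2000×7.5 + 0.1700×20.5 + 0.1600×33.1 + 0.2900×40.8 + 0.1000×57.9 + 0.0500×85.5 = 32.2410 per 10000.
Lumora: 0.0300×4.2 + 0.2000×12.1 + 0.1700×24.9 + 0.1600×48.7 + 0.2900×52.3 + 0.1000×75.4 + 0.0500×106.8 = 42.6180 per 10000.
Difference = 32.2410 − 42.6180 = -10.3770.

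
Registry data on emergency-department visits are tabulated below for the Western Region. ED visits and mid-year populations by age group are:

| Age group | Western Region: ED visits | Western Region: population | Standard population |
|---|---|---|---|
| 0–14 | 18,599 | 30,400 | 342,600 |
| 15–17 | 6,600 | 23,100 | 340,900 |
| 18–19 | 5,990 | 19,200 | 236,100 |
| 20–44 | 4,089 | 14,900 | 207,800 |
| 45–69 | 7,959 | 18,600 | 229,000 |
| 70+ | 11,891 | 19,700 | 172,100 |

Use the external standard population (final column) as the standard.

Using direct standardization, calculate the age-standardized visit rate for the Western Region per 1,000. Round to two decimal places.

418.42

Age-specific rates per 1,000 for the Western Region: 611.809, 285.714, 311.979, 274.430, 427.903, 603.604.
Standard total = 1,528,500; weights = 0.2241, 0.2230, 0.1545, 0.1360, 0.1498, 0.1126.
Standardized rate: 0.2241×611.809 + 0.2230×285.714 + 0.1545×311.979 + 0.1360×274.430 + 0.1498×427.903 + 0.1126×603.604 = 418.4237 per 1,000.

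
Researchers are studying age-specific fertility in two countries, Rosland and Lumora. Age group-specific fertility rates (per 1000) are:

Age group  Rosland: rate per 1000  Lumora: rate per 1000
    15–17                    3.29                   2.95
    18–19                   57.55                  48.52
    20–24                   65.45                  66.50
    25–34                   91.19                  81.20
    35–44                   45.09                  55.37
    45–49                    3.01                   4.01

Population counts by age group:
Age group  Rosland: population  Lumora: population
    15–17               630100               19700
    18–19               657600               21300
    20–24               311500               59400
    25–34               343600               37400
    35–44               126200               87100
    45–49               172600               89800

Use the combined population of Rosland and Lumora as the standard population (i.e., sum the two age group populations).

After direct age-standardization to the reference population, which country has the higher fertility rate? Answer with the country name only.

Rosland

Combined standard total = 2556300; weights = 0.2542, 0.2656, 0.1451, 0.1490, 0.0834, 0.1026.
Rosland: 0.2542×3.29 + 0.2656×57.55 + 0.1451×65.45 + 0.1490×91.19 + 0.0834×45.09 + 0.1026×3.01 = 43.2793 per 1000.
Lumora: 0.2542×2.95 + 0.2656×48.52 + 0.1451×66.50 + 0.1490×81.20 + 0.0834×55.37 + 0.1026×4.01 = 40.4185 per 1000.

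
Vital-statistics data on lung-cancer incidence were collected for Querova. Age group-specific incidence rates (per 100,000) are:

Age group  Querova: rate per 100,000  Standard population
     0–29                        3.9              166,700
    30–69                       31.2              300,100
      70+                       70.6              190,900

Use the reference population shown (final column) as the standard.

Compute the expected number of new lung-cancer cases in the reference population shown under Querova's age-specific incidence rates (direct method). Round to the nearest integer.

235

Expected new lung-cancer cases = Σ (standard pop × age-specific rate ÷ 100,000)
= 166,700×3.9/100,000 + 300,100×31.2/100,000 + 190,900×70.6/100,000
= 6.50 + 93.63 + 134.78 = 234.91.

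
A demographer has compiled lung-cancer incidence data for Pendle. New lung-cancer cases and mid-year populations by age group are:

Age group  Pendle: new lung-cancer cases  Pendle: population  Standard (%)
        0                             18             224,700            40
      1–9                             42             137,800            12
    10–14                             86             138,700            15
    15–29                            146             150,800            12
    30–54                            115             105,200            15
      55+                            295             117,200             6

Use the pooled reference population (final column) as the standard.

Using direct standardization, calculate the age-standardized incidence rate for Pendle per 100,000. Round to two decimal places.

59.28

Age-specific rates per 100,000 for Pendle: 8.01, 30.48, 62.00, 96.82, 109.32, 251.71.
Standard weights: 0.40, 0.12, 0.15, 0.12, 0.15, 0.06.
Standardized rate: 0.4000×8.01 + 0.1200×30.48 + 0.1500×62.00 + 0.1200×96.82 + 0.1500×109.32 + 0.0600×251.71 = 59.2802 per 100,000.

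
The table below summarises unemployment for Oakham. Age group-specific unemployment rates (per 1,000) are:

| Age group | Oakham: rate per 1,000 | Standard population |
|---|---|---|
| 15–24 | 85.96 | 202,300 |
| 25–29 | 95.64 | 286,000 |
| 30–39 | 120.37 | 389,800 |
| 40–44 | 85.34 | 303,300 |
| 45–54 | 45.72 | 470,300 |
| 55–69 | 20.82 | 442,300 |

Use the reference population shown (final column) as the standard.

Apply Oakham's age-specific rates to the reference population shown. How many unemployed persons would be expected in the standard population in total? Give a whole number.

Expected unemployed persons = Σ (standard pop × age-specific rate ÷ 1,000)
= 202,300×85.96/1,000 + 286,000×95.64/1,000 + 389,800×120.37/1,000 + 303,300×85.34/1,000 + 470,300×45.72/1,000 + 442,300×20.82/1,000
= 17389.71 + 27353.04 + 46920.23 + 25883.62 + 21502.12 + 9208.69 = 148257.40.

148257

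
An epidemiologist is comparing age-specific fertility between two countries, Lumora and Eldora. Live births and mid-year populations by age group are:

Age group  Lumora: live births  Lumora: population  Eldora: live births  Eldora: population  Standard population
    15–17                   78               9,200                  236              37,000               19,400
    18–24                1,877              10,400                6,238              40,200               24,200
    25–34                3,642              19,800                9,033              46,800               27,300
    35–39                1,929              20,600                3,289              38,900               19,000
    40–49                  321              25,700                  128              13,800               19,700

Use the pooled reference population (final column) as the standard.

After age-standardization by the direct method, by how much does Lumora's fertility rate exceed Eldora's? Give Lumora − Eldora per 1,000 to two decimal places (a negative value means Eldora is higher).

5.85

Age-specific rates per 1,000 for Lumora: 8.478, 180.481, 183.939, 93.641, 12.490.
For Eldora: 6.378, 155.174, 193.013, 84.550, 9.275.
Standard total = 109,600; weights = 0.1770, 0.2208, 0.2491, 0.1734, 0.1797.
Lumora: 0.1770×8.478 + 0.2208×180.481 + 0.2491×183.939 + 0.1734×93.641 + 0.1797×12.490 = 105.6468 per 1,000.
Eldora: 0.1770×6.378 + 0.2208×155.174 + 0.2491×193.013 + 0.1734×84.550 + 0.1797×9.275 = 99.7936 per 1,000.
Difference = 105.6468 − 99.7936 = 5.8532.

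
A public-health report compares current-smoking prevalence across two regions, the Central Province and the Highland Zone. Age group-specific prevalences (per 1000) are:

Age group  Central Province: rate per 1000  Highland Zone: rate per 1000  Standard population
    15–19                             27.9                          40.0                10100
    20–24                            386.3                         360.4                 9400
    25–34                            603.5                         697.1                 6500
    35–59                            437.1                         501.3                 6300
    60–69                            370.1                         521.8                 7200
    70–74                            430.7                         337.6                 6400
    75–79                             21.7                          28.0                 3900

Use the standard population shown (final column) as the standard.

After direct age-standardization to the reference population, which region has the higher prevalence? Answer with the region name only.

Highland Zone

Standard total = 49800; weights = 0.2028, 0.1888, 0.1305, 0.1265, 0.1446, 0.1285, 0.0783.
The Central Province: 0.2028×27.9 + 0.1888×386.3 + 0.1305×603.5 + 0.1265×437.1 + 0.1446×370.1 + 0.1285×430.7 + 0.0783×21.7 = 323.1992 per 1000.
The Highland Zone: 0.2028×40.0 + 0.1888×360.4 + 0.1305×697.1 + 0.1265×501.3 + 0.1446×521.8 + 0.1285×337.6 + 0.0783×28.0 = 351.5643 per 1000.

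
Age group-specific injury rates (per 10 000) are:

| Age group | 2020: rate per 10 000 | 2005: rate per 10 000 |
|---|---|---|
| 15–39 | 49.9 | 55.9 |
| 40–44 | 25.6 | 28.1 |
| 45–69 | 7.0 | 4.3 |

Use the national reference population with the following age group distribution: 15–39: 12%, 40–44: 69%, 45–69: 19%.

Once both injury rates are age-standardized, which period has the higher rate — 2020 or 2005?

2005

Standard weights: 0.12, 0.69, 0.19.
2020: 0.1200×49.9 + 0.6900×25.6 + 0.1900×7.0 = 24.9820 per 10 000.
2005: 0.1200×55.9 + 0.6900×28.1 + 0.1900×4.3 = 26.9140 per 10 000.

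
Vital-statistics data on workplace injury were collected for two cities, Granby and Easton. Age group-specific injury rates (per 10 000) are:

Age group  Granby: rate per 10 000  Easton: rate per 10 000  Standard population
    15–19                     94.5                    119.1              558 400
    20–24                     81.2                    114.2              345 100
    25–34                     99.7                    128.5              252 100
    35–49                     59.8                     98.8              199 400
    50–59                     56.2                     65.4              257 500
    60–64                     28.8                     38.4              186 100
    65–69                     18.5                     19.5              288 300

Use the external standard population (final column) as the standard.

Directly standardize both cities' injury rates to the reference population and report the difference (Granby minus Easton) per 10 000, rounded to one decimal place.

Standard total = 2 086 900; weights = 0.2676, 0.1654, 0.1208, 0.0955, 0.1234, 0.0892, 0.1381.
Granby: 0.2676×94.5 + 0.1654×81.2 + 0.1208×99.7 + 0.0955×59.8 + 0.1234×56.2 + 0.0892×28.8 + 0.1381×18.5 = 68.5295 per 10 000.
Easton: 0.2676×119.1 + 0.1654×114.2 + 0.1208×128.5 + 0.0955×98.8 + 0.1234×65.4 + 0.0892×38.4 + 0.1381×19.5 = 89.9037 per 10 000.
Difference = 68.5295 − 89.9037 = -21.3742.

-21.4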